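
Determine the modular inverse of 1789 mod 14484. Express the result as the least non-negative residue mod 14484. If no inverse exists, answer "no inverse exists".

gcd(14484, 1789) by repeated division:
14484 = 8*1789 + 172
1789 = 10*172 + 69
172 = 2*69 + 34
69 = 2*34 + 1
34 = 34*1 + 0
gcd = 1, so the inverse exists. Back-substitute:
1 = 69 − 2·34
1 = −2·172 + 5·69
1 = 5·1789 − 52·172
1 = −52·14484 + 421·1789
So 1789·421 ≡ 1 (mod 14484).

421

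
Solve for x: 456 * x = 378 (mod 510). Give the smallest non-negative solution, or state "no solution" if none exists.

First find gcd(456, 510):
510 = 1×456 + 54
456 = 8×54 + 24
54 = 2×24 + 6
24 = 4×6 + 0
gcd = 6 and 6 | 378, so solutions exist. Divide through by 6: 76x ≡ 63 (mod 85).
Now find 76⁻¹ mod 85:
85 = 1×76 + 9
76 = 8×9 + 4
9 = 2×4 + 1
4 = 4×1 + 0
Back-substitute:
1 = 9 − 2·4
1 = −2·76 + 17·9
1 = 17·85 − 19·76
So 76·(-19) ≡ 1 (mod 85), i.e. 76⁻¹ ≡ 66.
Then x ≡ 66·63 ≡ 78 (mod 85); the smallest non-negative solution is x = 78.

78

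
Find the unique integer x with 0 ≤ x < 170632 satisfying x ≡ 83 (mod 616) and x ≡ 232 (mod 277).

163939

Write x = 83 + 616·k. Then 616·k ≡ 232 − 83 ≡ 149 (mod 277).
Need 616⁻¹ mod 277. Extended Euclid on (277, 62):
277 = 4×62 + 29
62 = 2×29 + 4
29 = 7×4 + 1
4 = 4×1 + 0
Back-substitute:
1 = 29 − 7·4
1 = −7·62 + 15·29
1 = 15·277 − 67·62
616⁻¹ ≡ 210 (mod 277), so k ≡ 210·149 ≡ 266 (mod 277).
x = 83 + 616·266 = 163939.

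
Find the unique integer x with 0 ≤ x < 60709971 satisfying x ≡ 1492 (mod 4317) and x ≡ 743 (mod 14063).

9127630

Write x = 1492 + 4317·k. Then 4317·k ≡ 743 − 1492 ≡ 13314 (mod 14063).
Need 4317⁻¹ mod 14063. Extended Euclid on (14063, 4317):
14063 = 3·4317 + 1112
4317 = 3·1112 + 981
1112 = 1·981 + 131
981 = 7·131 + 64
131 = 2·64 + 3
64 = 21·3 + 1
3 = 3·1 + 0
Back-substitute:
1 = 64 − 21·3
1 = −21·131 + 43·64
1 = 43·981 − 322·131
1 = −322·1112 + 365·981
1 = 365·4317 − 1417·1112
1 = −1417·14063 + 4616·4317
4317⁻¹ ≡ 4616 (mod 14063), so k ≡ 4616·13314 ≡ 2114 (mod 14063).
x = 1492 + 4317·2114 = 9127630.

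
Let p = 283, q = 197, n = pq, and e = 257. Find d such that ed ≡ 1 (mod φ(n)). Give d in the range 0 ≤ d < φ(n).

φ(n) = (p−1)(q−1) = 282·196 = 55272.
Need d with 257·d ≡ 1 (mod 55272). Apply the extended Euclidean algorithm:
55272 = 215*257 + 17
257 = 15*17 + 2
17 = 8*2 + 1
2 = 2*1 + 0
Back-substitute:
1 = 17 − 8·2
1 = −8·257 + 121·17
1 = 121·55272 − 26023·257
So 257·(-26023) ≡ 1 (mod 55272), hence d ≡ -26023 ≡ 29249 (mod 55272).

29249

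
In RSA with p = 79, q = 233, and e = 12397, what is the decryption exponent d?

φ(n) = (p−1)(q−1) = 78·232 = 18096.
Need d with 12397·d ≡ 1 (mod 18096). Apply the extended Euclidean algorithm:
18096 = 1*12397 + 5699
12397 = 2*5699 + 999
5699 = 5*999 + 704
999 = 1*704 + 295
704 = 2*295 + 114
295 = 2*114 + 67
114 = 1*67 + 47
67 = 1*47 + 20
47 = 2*20 + 7
20 = 2*7 + 6
7 = 1*6 + 1
6 = 6*1 + 0
Back-substitute:
1 = 7 − 6
1 = −20 + 3·7
1 = 3·47 − 7·20
1 = −7·67 + 10·47
1 = 10·114 − 17·67
1 = −17·295 + 44·114
1 = 44·704 − 105·295
1 = −105·999 + 149·704
1 = 149·5699 − 850·999
1 = −850·12397 + 1849·5699
1 = 1849·18096 − 2699·12397
So 12397·(-2699) ≡ 1 (mod 18096), hence d ≡ -2699 ≡ 15397 (mod 18096).

15397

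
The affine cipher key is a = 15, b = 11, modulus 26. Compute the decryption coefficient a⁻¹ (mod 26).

gcd(26, 15) by repeated division:
26 = 1*15 + 11
15 = 1*11 + 4
11 = 2*4 + 3
4 = 1*3 + 1
3 = 3*1 + 0
gcd = 1, so the inverse exists. Back-substitute:
1 = 4 − 3
1 = −11 + 3·4
1 = 3·15 − 4·11
1 = −4·26 + 7·15
So 15·7 ≡ 1 (mod 26).

7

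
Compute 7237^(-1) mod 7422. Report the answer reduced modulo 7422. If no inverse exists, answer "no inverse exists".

5737

Extended Euclidean algorithm:
7422 = 1·7237 + 185
7237 = 39·185 + 22
185 = 8·22 + 9
22 = 2·9 + 4
9 = 2·4 + 1
4 = 4·1 + 0
gcd = 1, so the inverse exists. Back-substitute:
1 = 9 − 2·4
1 = −2·22 + 5·9
1 = 5·185 − 42·22
1 = −42·7237 + 1643·185
1 = 1643·7422 − 1685·7237
Hence 7237⁻¹ ≡ -1685 ≡ 5737 (mod 7422).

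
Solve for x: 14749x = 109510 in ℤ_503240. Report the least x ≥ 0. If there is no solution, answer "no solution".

353630

First find gcd(14749, 503240):
503240 = 34·14749 + 1774
14749 = 8·1774 + 557
1774 = 3·557 + 103
557 = 5·103 + 42
103 = 2·42 + 19
42 = 2·19 + 4
19 = 4·4 + 3
4 = 1·3 + 1
3 = 3·1 + 0
gcd = 1, so a unique solution mod 503240 exists.
Back-substitute for the Bézout coefficients:
1 = 4 − 3
1 = −19 + 5·4
1 = 5·42 − 11·19
1 = −11·103 + 27·42
1 = 27·557 − 146·103
1 = −146·1774 + 465·557
1 = 465·14749 − 3866·1774
1 = −3866·503240 + 131909·14749
So 14749·(131909) ≡ 1 (mod 503240), giving 14749⁻¹ ≡ 131909.
x ≡ 14749⁻¹·109510 ≡ 131909·109510 ≡ 353630 (mod 503240).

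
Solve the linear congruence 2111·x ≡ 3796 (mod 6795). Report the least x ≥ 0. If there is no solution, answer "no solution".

446

First find gcd(2111, 6795):
6795 = 3·2111 + 462
2111 = 4·462 + 263
462 = 1·263 + 199
263 = 1·199 + 64
199 = 3·64 + 7
64 = 9·7 + 1
7 = 7·1 + 0
gcd = 1, so a unique solution mod 6795 exists.
Back-substitute for the Bézout coefficients:
1 = 64 − 9·7
1 = −9·199 + 28·64
1 = 28·263 − 37·199
1 = −37·462 + 65·263
1 = 65·2111 − 297·462
1 = −297·6795 + 956·2111
So 2111·(956) ≡ 1 (mod 6795), giving 2111⁻¹ ≡ 956.
x ≡ 2111⁻¹·3796 ≡ 956·3796 ≡ 446 (mod 6795).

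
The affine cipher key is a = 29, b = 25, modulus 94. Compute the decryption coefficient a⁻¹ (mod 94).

13

Apply the Euclidean algorithm to 94 and 29:
94 = 3×29 + 7
29 = 4×7 + 1
7 = 7×1 + 0
The gcd is 1. Working backward:
1 = 29 − 4·7
1 = −4·94 + 13·29
So 29·13 ≡ 1 (mod 94).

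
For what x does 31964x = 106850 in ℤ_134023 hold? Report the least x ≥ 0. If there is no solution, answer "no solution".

87577

First find gcd(31964, 134023):
134023 = 4×31964 + 6167
31964 = 5×6167 + 1129
6167 = 5×1129 + 522
1129 = 2×522 + 85
522 = 6×85 + 12
85 = 7×12 + 1
12 = 12×1 + 0
gcd = 1, so a unique solution mod 134023 exists.
Back-substitute for the Bézout coefficients:
1 = 85 − 7·12
1 = −7·522 + 43·85
1 = 43·1129 − 93·522
1 = −93·6167 + 508·1129
1 = 508·31964 − 2633·6167
1 = −2633·134023 + 11040·31964
So 31964·(11040) ≡ 1 (mod 134023), giving 31964⁻¹ ≡ 11040.
x ≡ 31964⁻¹·106850 ≡ 11040·106850 ≡ 87577 (mod 134023).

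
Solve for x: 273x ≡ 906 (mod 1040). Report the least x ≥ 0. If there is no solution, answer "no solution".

no solution

gcd(273, 1040):
1040 = 3×273 + 221
273 = 1×221 + 52
221 = 4×52 + 13
52 = 4×13 + 0
gcd = 13, but 13 ∤ 906, so the congruence has no solution.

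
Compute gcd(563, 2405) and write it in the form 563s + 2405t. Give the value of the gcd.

Repeated division:
2405 = 4×563 + 153
563 = 3×153 + 104
153 = 1×104 + 49
104 = 2×49 + 6
49 = 8×6 + 1
6 = 6×1 + 0
gcd(563, 2405) = 1.
Working backward:
1 = 49 − 8·6
1 = −8·104 + 17·49
1 = 17·153 − 25·104
1 = −25·563 + 92·153
1 = 92·2405 − 393·563
So 1 = (92)·2405 + (-393)·563.

1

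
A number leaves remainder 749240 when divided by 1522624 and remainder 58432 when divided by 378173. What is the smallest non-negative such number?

340328529976

Write x = 749240 + 1522624·k. Then 1522624·k ≡ 58432 − 749240 ≡ 65538 (mod 378173).
Need 1522624⁻¹ mod 378173. Extended Euclid on (378173, 9932):
378173 = 38*9932 + 757
9932 = 13*757 + 91
757 = 8*91 + 29
91 = 3*29 + 4
29 = 7*4 + 1
4 = 4*1 + 0
Back-substitute:
1 = 29 − 7·4
1 = −7·91 + 22·29
1 = 22·757 − 183·91
1 = −183·9932 + 2401·757
1 = 2401·378173 − 91421·9932
1522624⁻¹ ≡ 286752 (mod 378173), so k ≡ 286752·65538 ≡ 223514 (mod 378173).
x = 749240 + 1522624·223514 = 340328529976.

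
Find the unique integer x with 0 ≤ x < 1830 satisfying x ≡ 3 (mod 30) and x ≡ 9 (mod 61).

1473

Write x = 3 + 30·k. Then 30·k ≡ 9 − 3 ≡ 6 (mod 61).
Need 30⁻¹ mod 61. Extended Euclid on (61, 30):
61 = 2·30 + 1
30 = 30·1 + 0
Back-substitute:
1 = 61 − 2·30
30⁻¹ ≡ 59 (mod 61), so k ≡ 59·6 ≡ 49 (mod 61).
x = 3 + 30·49 = 1473.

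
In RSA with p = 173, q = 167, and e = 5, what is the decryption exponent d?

φ(n) = (p−1)(q−1) = 172·166 = 28552.
Need d with 5·d ≡ 1 (mod 28552). Apply the extended Euclidean algorithm:
28552 = 5710*5 + 2
5 = 2*2 + 1
2 = 2*1 + 0
Back-substitute:
1 = 5 − 2·2
1 = −2·28552 + 11421·5
So 5·11421 ≡ 1 (mod 28552), hence d = 11421.

11421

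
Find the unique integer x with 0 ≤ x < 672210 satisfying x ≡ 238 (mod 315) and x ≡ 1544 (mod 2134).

Write x = 238 + 315·k. Then 315·k ≡ 1544 − 238 ≡ 1306 (mod 2134).
Need 315⁻¹ mod 2134. Extended Euclid on (2134, 315):
2134 = 6·315 + 244
315 = 1·244 + 71
244 = 3·71 + 31
71 = 2·31 + 9
31 = 3·9 + 4
9 = 2·4 + 1
4 = 4·1 + 0
Back-substitute:
1 = 9 − 2·4
1 = −2·31 + 7·9
1 = 7·71 − 16·31
1 = −16·244 + 55·71
1 = 55·315 − 71·244
1 = −71·2134 + 481·315
315⁻¹ ≡ 481 (mod 2134), so k ≡ 481·1306 ≡ 790 (mod 2134).
x = 238 + 315·790 = 249088.

249088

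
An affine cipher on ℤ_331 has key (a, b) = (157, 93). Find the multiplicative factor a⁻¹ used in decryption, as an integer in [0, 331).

Apply the Euclidean algorithm to 331 and 157:
331 = 2*157 + 17
157 = 9*17 + 4
17 = 4*4 + 1
4 = 4*1 + 0
The gcd is 1. Working backward:
1 = 17 − 4·4
1 = −4·157 + 37·17
1 = 37·331 − 78·157
Hence 157⁻¹ ≡ -78 ≡ 253 (mod 331).

253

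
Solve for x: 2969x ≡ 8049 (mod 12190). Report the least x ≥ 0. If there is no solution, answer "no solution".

11971

First find gcd(2969, 12190):
12190 = 4*2969 + 314
2969 = 9*314 + 143
314 = 2*143 + 28
143 = 5*28 + 3
28 = 9*3 + 1
3 = 3*1 + 0
gcd = 1, so a unique solution mod 12190 exists.
Back-substitute for the Bézout coefficients:
1 = 28 − 9·3
1 = −9·143 + 46·28
1 = 46·314 − 101·143
1 = −101·2969 + 955·314
1 = 955·12190 − 3921·2969
So 2969·(-3921) ≡ 1 (mod 12190), giving 2969⁻¹ ≡ 8269.
x ≡ 2969⁻¹·8049 ≡ 8269·8049 ≡ 11971 (mod 12190).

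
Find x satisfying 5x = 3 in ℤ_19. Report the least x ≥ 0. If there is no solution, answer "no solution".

12

First find gcd(5, 19):
19 = 3×5 + 4
5 = 1×4 + 1
4 = 4×1 + 0
gcd = 1, so a unique solution mod 19 exists.
Back-substitute for the Bézout coefficients:
1 = 5 − 4
1 = −19 + 4·5
So 5·(4) ≡ 1 (mod 19), giving 5⁻¹ ≡ 4.
x ≡ 5⁻¹·3 ≡ 4·3 ≡ 12 (mod 19).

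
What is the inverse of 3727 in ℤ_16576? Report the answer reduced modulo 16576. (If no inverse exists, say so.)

12591

gcd(16576, 3727) by repeated division:
16576 = 4*3727 + 1668
3727 = 2*1668 + 391
1668 = 4*391 + 104
391 = 3*104 + 79
104 = 1*79 + 25
79 = 3*25 + 4
25 = 6*4 + 1
4 = 4*1 + 0
The gcd is 1. Working backward:
1 = 25 − 6·4
1 = −6·79 + 19·25
1 = 19·104 − 25·79
1 = −25·391 + 94·104
1 = 94·1668 − 401·391
1 = −401·3727 + 896·1668
1 = 896·16576 − 3985·3727
Thus 3727·(-3985) ≡ 1 (mod 16576); reducing, -3985 mod 16576 = 12591.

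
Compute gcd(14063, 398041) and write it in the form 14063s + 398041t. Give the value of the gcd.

Euclidean algorithm:
398041 = 28×14063 + 4277
14063 = 3×4277 + 1232
4277 = 3×1232 + 581
1232 = 2×581 + 70
581 = 8×70 + 21
70 = 3×21 + 7
21 = 3×7 + 0
gcd(14063, 398041) = 7.
Express as a combination:
7 = 70 − 3·21
7 = −3·581 + 25·70
7 = 25·1232 − 53·581
7 = −53·4277 + 184·1232
7 = 184·14063 − 605·4277
7 = −605·398041 + 17124·14063
So 7 = (-605)·398041 + (17124)·14063.

7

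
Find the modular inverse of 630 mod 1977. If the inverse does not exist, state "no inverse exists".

Compute gcd(630, 1977):
1977 = 3×630 + 87
630 = 7×87 + 21
87 = 4×21 + 3
21 = 7×3 + 0
gcd(630, 1977) = 3 ≠ 1, so 630 has no multiplicative inverse modulo 1977.

no inverse exists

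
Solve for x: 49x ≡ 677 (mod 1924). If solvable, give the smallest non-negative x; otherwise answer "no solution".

485

First find gcd(49, 1924):
1924 = 39·49 + 13
49 = 3·13 + 10
13 = 1·10 + 3
10 = 3·3 + 1
3 = 3·1 + 0
gcd = 1, so a unique solution mod 1924 exists.
Back-substitute for the Bézout coefficients:
1 = 10 − 3·3
1 = −3·13 + 4·10
1 = 4·49 − 15·13
1 = −15·1924 + 589·49
So 49·(589) ≡ 1 (mod 1924), giving 49⁻¹ ≡ 589.
x ≡ 49⁻¹·677 ≡ 589·677 ≡ 485 (mod 1924).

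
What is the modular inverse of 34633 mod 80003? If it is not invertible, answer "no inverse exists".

Apply the Euclidean algorithm to 80003 and 34633:
80003 = 2*34633 + 10737
34633 = 3*10737 + 2422
10737 = 4*2422 + 1049
2422 = 2*1049 + 324
1049 = 3*324 + 77
324 = 4*77 + 16
77 = 4*16 + 13
16 = 1*13 + 3
13 = 4*3 + 1
3 = 3*1 + 0
gcd = 1, so the inverse exists. Back-substitute:
1 = 13 − 4·3
1 = −4·16 + 5·13
1 = 5·77 − 24·16
1 = −24·324 + 101·77
1 = 101·1049 − 327·324
1 = −327·2422 + 755·1049
1 = 755·10737 − 3347·2422
1 = −3347·34633 + 10796·10737
1 = 10796·80003 − 24939·34633
So 34633·(-24939) ≡ 1 (mod 80003), and -24939 ≡ 55064 (mod 80003).

55064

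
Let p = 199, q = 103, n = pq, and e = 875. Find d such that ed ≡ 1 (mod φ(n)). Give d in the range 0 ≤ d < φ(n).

9671

φ(n) = (p−1)(q−1) = 198·102 = 20196.
Need d with 875·d ≡ 1 (mod 20196). Apply the extended Euclidean algorithm:
20196 = 23*875 + 71
875 = 12*71 + 23
71 = 3*23 + 2
23 = 11*2 + 1
2 = 2*1 + 0
Back-substitute:
1 = 23 − 11·2
1 = −11·71 + 34·23
1 = 34·875 − 419·71
1 = −419·20196 + 9671·875
So 875·9671 ≡ 1 (mod 20196), hence d = 9671.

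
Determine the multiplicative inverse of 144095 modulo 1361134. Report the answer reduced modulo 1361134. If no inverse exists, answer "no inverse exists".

gcd(1361134, 144095) by repeated division:
1361134 = 9×144095 + 64279
144095 = 2×64279 + 15537
64279 = 4×15537 + 2131
15537 = 7×2131 + 620
2131 = 3×620 + 271
620 = 2×271 + 78
271 = 3×78 + 37
78 = 2×37 + 4
37 = 9×4 + 1
4 = 4×1 + 0
The gcd is 1. Working backward:
1 = 37 − 9·4
1 = −9·78 + 19·37
1 = 19·271 − 66·78
1 = −66·620 + 151·271
1 = 151·2131 − 519·620
1 = −519·15537 + 3784·2131
1 = 3784·64279 − 15655·15537
1 = −15655·144095 + 35094·64279
1 = 35094·1361134 − 331501·144095
Hence 144095⁻¹ ≡ -331501 ≡ 1029633 (mod 1361134).

1029633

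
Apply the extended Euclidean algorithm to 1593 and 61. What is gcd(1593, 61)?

Repeated division:
1593 = 26*61 + 7
61 = 8*7 + 5
7 = 1*5 + 2
5 = 2*2 + 1
2 = 2*1 + 0
gcd(1593, 61) = 1.
Working backward:
1 = 5 − 2·2
1 = −2·7 + 3·5
1 = 3·61 − 26·7
1 = −26·1593 + 679·61
So 1 = (-26)·1593 + (679)·61.

1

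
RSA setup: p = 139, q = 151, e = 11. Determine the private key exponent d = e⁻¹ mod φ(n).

φ(n) = (p−1)(q−1) = 138·150 = 20700.
Need d with 11·d ≡ 1 (mod 20700). Apply the extended Euclidean algorithm:
20700 = 1881·11 + 9
11 = 1·9 + 2
9 = 4·2 + 1
2 = 2·1 + 0
Back-substitute:
1 = 9 − 4·2
1 = −4·11 + 5·9
1 = 5·20700 − 9409·11
So 11·(-9409) ≡ 1 (mod 20700), hence d ≡ -9409 ≡ 11291 (mod 20700).

11291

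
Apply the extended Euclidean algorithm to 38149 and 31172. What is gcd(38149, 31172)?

Repeated division:
38149 = 1×31172 + 6977
31172 = 4×6977 + 3264
6977 = 2×3264 + 449
3264 = 7×449 + 121
449 = 3×121 + 86
121 = 1×86 + 35
86 = 2×35 + 16
35 = 2×16 + 3
16 = 5×3 + 1
3 = 3×1 + 0
gcd(38149, 31172) = 1.
Working backward:
1 = 16 − 5·3
1 = −5·35 + 11·16
1 = 11·86 − 27·35
1 = −27·121 + 38·86
1 = 38·449 − 141·121
1 = −141·3264 + 1025·449
1 = 1025·6977 − 2191·3264
1 = −2191·31172 + 9789·6977
1 = 9789·38149 − 11980·31172
So 1 = (9789)·38149 + (-11980)·31172.

1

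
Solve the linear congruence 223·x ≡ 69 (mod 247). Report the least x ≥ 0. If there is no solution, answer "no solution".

28

First find gcd(223, 247):
247 = 1·223 + 24
223 = 9·24 + 7
24 = 3·7 + 3
7 = 2·3 + 1
3 = 3·1 + 0
gcd = 1, so a unique solution mod 247 exists.
Back-substitute for the Bézout coefficients:
1 = 7 − 2·3
1 = −2·24 + 7·7
1 = 7·223 − 65·24
1 = −65·247 + 72·223
So 223·(72) ≡ 1 (mod 247), giving 223⁻¹ ≡ 72.
x ≡ 223⁻¹·69 ≡ 72·69 ≡ 28 (mod 247).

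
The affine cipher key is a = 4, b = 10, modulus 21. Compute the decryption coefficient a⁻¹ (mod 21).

16

Apply the Euclidean algorithm to 21 and 4:
21 = 5*4 + 1
4 = 4*1 + 0
gcd = 1, so the inverse exists. Back-substitute:
1 = 21 − 5·4
Thus 4·(-5) ≡ 1 (mod 21); reducing, -5 mod 21 = 16.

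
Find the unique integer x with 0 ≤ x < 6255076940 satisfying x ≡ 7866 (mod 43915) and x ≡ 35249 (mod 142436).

714636661

Write x = 7866 + 43915·k. Then 43915·k ≡ 35249 − 7866 ≡ 27383 (mod 142436).
Need 43915⁻¹ mod 142436. Extended Euclid on (142436, 43915):
142436 = 3*43915 + 10691
43915 = 4*10691 + 1151
10691 = 9*1151 + 332
1151 = 3*332 + 155
332 = 2*155 + 22
155 = 7*22 + 1
22 = 22*1 + 0
Back-substitute:
1 = 155 − 7·22
1 = −7·332 + 15·155
1 = 15·1151 − 52·332
1 = −52·10691 + 483·1151
1 = 483·43915 − 1984·10691
1 = −1984·142436 + 6435·43915
43915⁻¹ ≡ 6435 (mod 142436), so k ≡ 6435·27383 ≡ 16273 (mod 142436).
x = 7866 + 43915·16273 = 714636661.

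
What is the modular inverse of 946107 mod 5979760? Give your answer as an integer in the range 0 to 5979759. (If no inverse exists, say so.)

Extended Euclidean algorithm:
5979760 = 6·946107 + 303118
946107 = 3·303118 + 36753
303118 = 8·36753 + 9094
36753 = 4·9094 + 377
9094 = 24·377 + 46
377 = 8·46 + 9
46 = 5·9 + 1
9 = 9·1 + 0
Since gcd(946107, 5979760) = 1, back-substitute to write 1 as a combination:
1 = 46 − 5·9
1 = −5·377 + 41·46
1 = 41·9094 − 989·377
1 = −989·36753 + 3997·9094
1 = 3997·303118 − 32965·36753
1 = −32965·946107 + 102892·303118
1 = 102892·5979760 − 650317·946107
Hence 946107⁻¹ ≡ -650317 ≡ 5329443 (mod 5979760).

5329443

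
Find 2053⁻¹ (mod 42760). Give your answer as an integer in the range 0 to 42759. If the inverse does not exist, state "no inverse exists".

Run Euclid on (42760, 2053):
42760 = 20×2053 + 1700
2053 = 1×1700 + 353
1700 = 4×353 + 288
353 = 1×288 + 65
288 = 4×65 + 28
65 = 2×28 + 9
28 = 3×9 + 1
9 = 9×1 + 0
The gcd is 1. Working backward:
1 = 28 − 3·9
1 = −3·65 + 7·28
1 = 7·288 − 31·65
1 = −31·353 + 38·288
1 = 38·1700 − 183·353
1 = −183·2053 + 221·1700
1 = 221·42760 − 4603·2053
So 2053·(-4603) ≡ 1 (mod 42760), and -4603 ≡ 38157 (mod 42760).

38157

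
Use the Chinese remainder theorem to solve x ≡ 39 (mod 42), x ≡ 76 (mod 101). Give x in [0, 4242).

Write x = 39 + 42·k. Then 42·k ≡ 76 − 39 ≡ 37 (mod 101).
Need 42⁻¹ mod 101. Extended Euclid on (101, 42):
101 = 2×42 + 17
42 = 2×17 + 8
17 = 2×8 + 1
8 = 8×1 + 0
Back-substitute:
1 = 17 − 2·8
1 = −2·42 + 5·17
1 = 5·101 − 12·42
42⁻¹ ≡ 89 (mod 101), so k ≡ 89·37 ≡ 61 (mod 101).
x = 39 + 42·61 = 2601.

2601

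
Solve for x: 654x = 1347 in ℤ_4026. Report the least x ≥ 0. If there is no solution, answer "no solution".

gcd(654, 4026):
4026 = 6·654 + 102
654 = 6·102 + 42
102 = 2·42 + 18
42 = 2·18 + 6
18 = 3·6 + 0
gcd = 6, but 6 ∤ 1347, so the congruence has no solution.

no solution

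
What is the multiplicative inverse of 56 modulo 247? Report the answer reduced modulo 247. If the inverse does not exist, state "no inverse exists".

75

Apply the Euclidean algorithm to 247 and 56:
247 = 4·56 + 23
56 = 2·23 + 10
23 = 2·10 + 3
10 = 3·3 + 1
3 = 3·1 + 0
Since gcd(56, 247) = 1, back-substitute to write 1 as a combination:
1 = 10 − 3·3
1 = −3·23 + 7·10
1 = 7·56 − 17·23
1 = −17·247 + 75·56
So 56·75 ≡ 1 (mod 247).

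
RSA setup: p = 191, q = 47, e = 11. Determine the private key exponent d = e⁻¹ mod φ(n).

7151

φ(n) = (p−1)(q−1) = 190·46 = 8740.
Need d with 11·d ≡ 1 (mod 8740). Apply the extended Euclidean algorithm:
8740 = 794×11 + 6
11 = 1×6 + 5
6 = 1×5 + 1
5 = 5×1 + 0
Back-substitute:
1 = 6 − 5
1 = −11 + 2·6
1 = 2·8740 − 1589·11
So 11·(-1589) ≡ 1 (mod 8740), hence d ≡ -1589 ≡ 7151 (mod 8740).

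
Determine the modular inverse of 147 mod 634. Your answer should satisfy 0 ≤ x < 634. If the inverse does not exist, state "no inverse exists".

Run Euclid on (634, 147):
634 = 4*147 + 46
147 = 3*46 + 9
46 = 5*9 + 1
9 = 9*1 + 0
The gcd is 1. Working backward:
1 = 46 − 5·9
1 = −5·147 + 16·46
1 = 16·634 − 69·147
Hence 147⁻¹ ≡ -69 ≡ 565 (mod 634).

565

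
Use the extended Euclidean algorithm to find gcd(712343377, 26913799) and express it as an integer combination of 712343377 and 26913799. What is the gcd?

Euclidean algorithm:
712343377 = 26×26913799 + 12584603
26913799 = 2×12584603 + 1744593
12584603 = 7×1744593 + 372452
1744593 = 4×372452 + 254785
372452 = 1×254785 + 117667
254785 = 2×117667 + 19451
117667 = 6×19451 + 961
19451 = 20×961 + 231
961 = 4×231 + 37
231 = 6×37 + 9
37 = 4×9 + 1
9 = 9×1 + 0
gcd(712343377, 26913799) = 1.
Back-substituting:
1 = 37 − 4·9
1 = −4·231 + 25·37
1 = 25·961 − 104·231
1 = −104·19451 + 2105·961
1 = 2105·117667 − 12734·19451
1 = −12734·254785 + 27573·117667
1 = 27573·372452 − 40307·254785
1 = −40307·1744593 + 188801·372452
1 = 188801·12584603 − 1361914·1744593
1 = −1361914·26913799 + 2912629·12584603
1 = 2912629·712343377 − 77090268·26913799
So 1 = (2912629)·712343377 + (-77090268)·26913799.

1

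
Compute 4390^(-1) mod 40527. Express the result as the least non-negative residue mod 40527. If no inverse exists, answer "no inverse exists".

Extended Euclidean algorithm:
40527 = 9*4390 + 1017
4390 = 4*1017 + 322
1017 = 3*322 + 51
322 = 6*51 + 16
51 = 3*16 + 3
16 = 5*3 + 1
3 = 3*1 + 0
Since gcd(4390, 40527) = 1, back-substitute to write 1 as a combination:
1 = 16 − 5·3
1 = −5·51 + 16·16
1 = 16·322 − 101·51
1 = −101·1017 + 319·322
1 = 319·4390 − 1377·1017
1 = −1377·40527 + 12712·4390
So 4390·12712 ≡ 1 (mod 40527).

12712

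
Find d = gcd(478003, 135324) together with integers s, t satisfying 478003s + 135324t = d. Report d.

1

Repeated division:
478003 = 3*135324 + 72031
135324 = 1*72031 + 63293
72031 = 1*63293 + 8738
63293 = 7*8738 + 2127
8738 = 4*2127 + 230
2127 = 9*230 + 57
230 = 4*57 + 2
57 = 28*2 + 1
2 = 2*1 + 0
gcd(478003, 135324) = 1.
Express as a combination:
1 = 57 − 28·2
1 = −28·230 + 113·57
1 = 113·2127 − 1045·230
1 = −1045·8738 + 4293·2127
1 = 4293·63293 − 31096·8738
1 = −31096·72031 + 35389·63293
1 = 35389·135324 − 66485·72031
1 = −66485·478003 + 234844·135324
So 1 = (-66485)·478003 + (234844)·135324.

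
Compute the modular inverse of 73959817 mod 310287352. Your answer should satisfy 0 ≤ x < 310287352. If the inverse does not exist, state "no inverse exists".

236951745

gcd(310287352, 73959817) by repeated division:
310287352 = 4*73959817 + 14448084
73959817 = 5*14448084 + 1719397
14448084 = 8*1719397 + 692908
1719397 = 2*692908 + 333581
692908 = 2*333581 + 25746
333581 = 12*25746 + 24629
25746 = 1*24629 + 1117
24629 = 22*1117 + 55
1117 = 20*55 + 17
55 = 3*17 + 4
17 = 4*4 + 1
4 = 4*1 + 0
gcd = 1, so the inverse exists. Back-substitute:
1 = 17 − 4·4
1 = −4·55 + 13·17
1 = 13·1117 − 264·55
1 = −264·24629 + 5821·1117
1 = 5821·25746 − 6085·24629
1 = −6085·333581 + 78841·25746
1 = 78841·692908 − 163767·333581
1 = −163767·1719397 + 406375·692908
1 = 406375·14448084 − 3414767·1719397
1 = −3414767·73959817 + 17480210·14448084
1 = 17480210·310287352 − 73335607·73959817
So 73959817·(-73335607) ≡ 1 (mod 310287352), and -73335607 ≡ 236951745 (mod 310287352).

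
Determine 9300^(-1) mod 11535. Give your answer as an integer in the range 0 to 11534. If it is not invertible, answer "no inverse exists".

no inverse exists

Euclidean algorithm on 11535, 9300:
11535 = 1*9300 + 2235
9300 = 4*2235 + 360
2235 = 6*360 + 75
360 = 4*75 + 60
75 = 1*60 + 15
60 = 4*15 + 0
The gcd is 15, not 1, hence no inverse exists.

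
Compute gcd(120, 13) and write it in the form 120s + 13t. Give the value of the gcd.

Euclidean algorithm:
120 = 9×13 + 3
13 = 4×3 + 1
3 = 3×1 + 0
gcd(120, 13) = 1.
Back-substituting:
1 = 13 − 4·3
1 = −4·120 + 37·13
So 1 = (-4)·120 + (37)·13.

1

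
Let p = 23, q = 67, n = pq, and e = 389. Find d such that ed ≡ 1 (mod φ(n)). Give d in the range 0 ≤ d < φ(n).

377

φ(n) = (p−1)(q−1) = 22·66 = 1452.
Need d with 389·d ≡ 1 (mod 1452). Apply the extended Euclidean algorithm:
1452 = 3×389 + 285
389 = 1×285 + 104
285 = 2×104 + 77
104 = 1×77 + 27
77 = 2×27 + 23
27 = 1×23 + 4
23 = 5×4 + 3
4 = 1×3 + 1
3 = 3×1 + 0
Back-substitute:
1 = 4 − 3
1 = −23 + 6·4
1 = 6·27 − 7·23
1 = −7·77 + 20·27
1 = 20·104 − 27·77
1 = −27·285 + 74·104
1 = 74·389 − 101·285
1 = −101·1452 + 377·389
So 389·377 ≡ 1 (mod 1452), hence d = 377.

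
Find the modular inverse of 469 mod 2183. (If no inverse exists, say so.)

Extended Euclidean algorithm:
2183 = 4·469 + 307
469 = 1·307 + 162
307 = 1·162 + 145
162 = 1·145 + 17
145 = 8·17 + 9
17 = 1·9 + 8
9 = 1·8 + 1
8 = 8·1 + 0
Since gcd(469, 2183) = 1, back-substitute to write 1 as a combination:
1 = 9 − 8
1 = −17 + 2·9
1 = 2·145 − 17·17
1 = −17·162 + 19·145
1 = 19·307 − 36·162
1 = −36·469 + 55·307
1 = 55·2183 − 256·469
Thus 469·(-256) ≡ 1 (mod 2183); reducing, -256 mod 2183 = 1927.

1927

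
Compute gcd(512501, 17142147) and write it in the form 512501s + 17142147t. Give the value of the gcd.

Euclidean algorithm:
17142147 = 33×512501 + 229614
512501 = 2×229614 + 53273
229614 = 4×53273 + 16522
53273 = 3×16522 + 3707
16522 = 4×3707 + 1694
3707 = 2×1694 + 319
1694 = 5×319 + 99
319 = 3×99 + 22
99 = 4×22 + 11
22 = 2×11 + 0
gcd(512501, 17142147) = 11.
Working backward:
11 = 99 − 4·22
11 = −4·319 + 13·99
11 = 13·1694 − 69·319
11 = −69·3707 + 151·1694
11 = 151·16522 − 673·3707
11 = −673·53273 + 2170·16522
11 = 2170·229614 − 9353·53273
11 = −9353·512501 + 20876·229614
11 = 20876·17142147 − 698261·512501
So 11 = (20876)·17142147 + (-698261)·512501.

11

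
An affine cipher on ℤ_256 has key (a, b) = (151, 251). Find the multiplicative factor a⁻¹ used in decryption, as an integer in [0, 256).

39

Run Euclid on (256, 151):
256 = 1×151 + 105
151 = 1×105 + 46
105 = 2×46 + 13
46 = 3×13 + 7
13 = 1×7 + 6
7 = 1×6 + 1
6 = 6×1 + 0
The gcd is 1. Working backward:
1 = 7 − 6
1 = −13 + 2·7
1 = 2·46 − 7·13
1 = −7·105 + 16·46
1 = 16·151 − 23·105
1 = −23·256 + 39·151
So 151·39 ≡ 1 (mod 256).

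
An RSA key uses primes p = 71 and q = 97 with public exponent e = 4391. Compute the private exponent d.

4631

φ(n) = (p−1)(q−1) = 70·96 = 6720.
Need d with 4391·d ≡ 1 (mod 6720). Apply the extended Euclidean algorithm:
6720 = 1×4391 + 2329
4391 = 1×2329 + 2062
2329 = 1×2062 + 267
2062 = 7×267 + 193
267 = 1×193 + 74
193 = 2×74 + 45
74 = 1×45 + 29
45 = 1×29 + 16
29 = 1×16 + 13
16 = 1×13 + 3
13 = 4×3 + 1
3 = 3×1 + 0
Back-substitute:
1 = 13 − 4·3
1 = −4·16 + 5·13
1 = 5·29 − 9·16
1 = −9·45 + 14·29
1 = 14·74 − 23·45
1 = −23·193 + 60·74
1 = 60·267 − 83·193
1 = −83·2062 + 641·267
1 = 641·2329 − 724·2062
1 = −724·4391 + 1365·2329
1 = 1365·6720 − 2089·4391
So 4391·(-2089) ≡ 1 (mod 6720), hence d ≡ -2089 ≡ 4631 (mod 6720).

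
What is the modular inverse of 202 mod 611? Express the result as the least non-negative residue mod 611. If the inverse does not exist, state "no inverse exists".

366

Extended Euclidean algorithm:
611 = 3*202 + 5
202 = 40*5 + 2
5 = 2*2 + 1
2 = 2*1 + 0
Since gcd(202, 611) = 1, back-substitute to write 1 as a combination:
1 = 5 − 2·2
1 = −2·202 + 81·5
1 = 81·611 − 245·202
Thus 202·(-245) ≡ 1 (mod 611); reducing, -245 mod 611 = 366.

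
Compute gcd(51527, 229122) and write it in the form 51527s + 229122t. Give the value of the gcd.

1

Euclidean algorithm:
229122 = 4×51527 + 23014
51527 = 2×23014 + 5499
23014 = 4×5499 + 1018
5499 = 5×1018 + 409
1018 = 2×409 + 200
409 = 2×200 + 9
200 = 22×9 + 2
9 = 4×2 + 1
2 = 2×1 + 0
gcd(51527, 229122) = 1.
Express as a combination:
1 = 9 − 4·2
1 = −4·200 + 89·9
1 = 89·409 − 182·200
1 = −182·1018 + 453·409
1 = 453·5499 − 2447·1018
1 = −2447·23014 + 10241·5499
1 = 10241·51527 − 22929·23014
1 = −22929·229122 + 101957·51527
So 1 = (-22929)·229122 + (101957)·51527.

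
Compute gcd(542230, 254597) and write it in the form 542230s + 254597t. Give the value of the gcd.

Repeated division:
542230 = 2*254597 + 33036
254597 = 7*33036 + 23345
33036 = 1*23345 + 9691
23345 = 2*9691 + 3963
9691 = 2*3963 + 1765
3963 = 2*1765 + 433
1765 = 4*433 + 33
433 = 13*33 + 4
33 = 8*4 + 1
4 = 4*1 + 0
gcd(542230, 254597) = 1.
Back-substituting:
1 = 33 − 8·4
1 = −8·433 + 105·33
1 = 105·1765 − 428·433
1 = −428·3963 + 961·1765
1 = 961·9691 − 2350·3963
1 = −2350·23345 + 5661·9691
1 = 5661·33036 − 8011·23345
1 = −8011·254597 + 61738·33036
1 = 61738·542230 − 131487·254597
So 1 = (61738)·542230 + (-131487)·254597.

1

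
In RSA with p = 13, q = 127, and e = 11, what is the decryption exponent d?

275

φ(n) = (p−1)(q−1) = 12·126 = 1512.
Need d with 11·d ≡ 1 (mod 1512). Apply the extended Euclidean algorithm:
1512 = 137*11 + 5
11 = 2*5 + 1
5 = 5*1 + 0
Back-substitute:
1 = 11 − 2·5
1 = −2·1512 + 275·11
So 11·275 ≡ 1 (mod 1512), hence d = 275.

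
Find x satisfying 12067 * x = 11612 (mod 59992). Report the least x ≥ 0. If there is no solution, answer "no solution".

First find gcd(12067, 59992):
59992 = 4*12067 + 11724
12067 = 1*11724 + 343
11724 = 34*343 + 62
343 = 5*62 + 33
62 = 1*33 + 29
33 = 1*29 + 4
29 = 7*4 + 1
4 = 4*1 + 0
gcd = 1, so a unique solution mod 59992 exists.
Back-substitute for the Bézout coefficients:
1 = 29 − 7·4
1 = −7·33 + 8·29
1 = 8·62 − 15·33
1 = −15·343 + 83·62
1 = 83·11724 − 2837·343
1 = −2837·12067 + 2920·11724
1 = 2920·59992 − 14517·12067
So 12067·(-14517) ≡ 1 (mod 59992), giving 12067⁻¹ ≡ 45475.
x ≡ 12067⁻¹·11612 ≡ 45475·11612 ≡ 6116 (mod 59992).

6116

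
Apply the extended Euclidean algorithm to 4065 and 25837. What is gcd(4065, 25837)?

1

Euclidean algorithm:
25837 = 6×4065 + 1447
4065 = 2×1447 + 1171
1447 = 1×1171 + 276
1171 = 4×276 + 67
276 = 4×67 + 8
67 = 8×8 + 3
8 = 2×3 + 2
3 = 1×2 + 1
2 = 2×1 + 0
gcd(4065, 25837) = 1.
Express as a combination:
1 = 3 − 2
1 = −8 + 3·3
1 = 3·67 − 25·8
1 = −25·276 + 103·67
1 = 103·1171 − 437·276
1 = −437·1447 + 540·1171
1 = 540·4065 − 1517·1447
1 = −1517·25837 + 9642·4065
So 1 = (-1517)·25837 + (9642)·4065.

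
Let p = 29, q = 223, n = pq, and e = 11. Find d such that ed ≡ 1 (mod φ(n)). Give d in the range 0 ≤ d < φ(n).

φ(n) = (p−1)(q−1) = 28·222 = 6216.
Need d with 11·d ≡ 1 (mod 6216). Apply the extended Euclidean algorithm:
6216 = 565·11 + 1
11 = 11·1 + 0
Back-substitute:
1 = 6216 − 565·11
So 11·(-565) ≡ 1 (mod 6216), hence d ≡ -565 ≡ 5651 (mod 6216).

5651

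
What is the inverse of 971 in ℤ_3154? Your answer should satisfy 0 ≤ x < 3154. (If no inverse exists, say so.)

903

gcd(3154, 971) by repeated division:
3154 = 3×971 + 241
971 = 4×241 + 7
241 = 34×7 + 3
7 = 2×3 + 1
3 = 3×1 + 0
The gcd is 1. Working backward:
1 = 7 − 2·3
1 = −2·241 + 69·7
1 = 69·971 − 278·241
1 = −278·3154 + 903·971
So 971·903 ≡ 1 (mod 3154).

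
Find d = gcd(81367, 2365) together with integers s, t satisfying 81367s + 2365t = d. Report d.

11

Apply Euclid's algorithm to 81367 and 2365:
81367 = 34·2365 + 957
2365 = 2·957 + 451
957 = 2·451 + 55
451 = 8·55 + 11
55 = 5·11 + 0
gcd(81367, 2365) = 11.
Express as a combination:
11 = 451 − 8·55
11 = −8·957 + 17·451
11 = 17·2365 − 42·957
11 = −42·81367 + 1445·2365
So 11 = (-42)·81367 + (1445)·2365.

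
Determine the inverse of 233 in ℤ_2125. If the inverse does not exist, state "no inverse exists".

Apply the Euclidean algorithm to 2125 and 233:
2125 = 9*233 + 28
233 = 8*28 + 9
28 = 3*9 + 1
9 = 9*1 + 0
gcd = 1, so the inverse exists. Back-substitute:
1 = 28 − 3·9
1 = −3·233 + 25·28
1 = 25·2125 − 228·233
So 233·(-228) ≡ 1 (mod 2125), and -228 ≡ 1897 (mod 2125).

1897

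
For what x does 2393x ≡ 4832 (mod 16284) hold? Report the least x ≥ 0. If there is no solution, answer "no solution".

15136

First find gcd(2393, 16284):
16284 = 6*2393 + 1926
2393 = 1*1926 + 467
1926 = 4*467 + 58
467 = 8*58 + 3
58 = 19*3 + 1
3 = 3*1 + 0
gcd = 1, so a unique solution mod 16284 exists.
Back-substitute for the Bézout coefficients:
1 = 58 − 19·3
1 = −19·467 + 153·58
1 = 153·1926 − 631·467
1 = −631·2393 + 784·1926
1 = 784·16284 − 5335·2393
So 2393·(-5335) ≡ 1 (mod 16284), giving 2393⁻¹ ≡ 10949.
x ≡ 2393⁻¹·4832 ≡ 10949·4832 ≡ 15136 (mod 16284).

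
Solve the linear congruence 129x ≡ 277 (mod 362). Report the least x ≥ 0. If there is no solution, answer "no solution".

207

First find gcd(129, 362):
362 = 2*129 + 104
129 = 1*104 + 25
104 = 4*25 + 4
25 = 6*4 + 1
4 = 4*1 + 0
gcd = 1, so a unique solution mod 362 exists.
Back-substitute for the Bézout coefficients:
1 = 25 − 6·4
1 = −6·104 + 25·25
1 = 25·129 − 31·104
1 = −31·362 + 87·129
So 129·(87) ≡ 1 (mod 362), giving 129⁻¹ ≡ 87.
x ≡ 129⁻¹·277 ≡ 87·277 ≡ 207 (mod 362).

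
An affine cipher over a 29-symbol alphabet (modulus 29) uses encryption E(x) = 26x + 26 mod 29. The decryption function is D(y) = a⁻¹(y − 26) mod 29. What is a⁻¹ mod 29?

19

Run Euclid on (29, 26):
29 = 1×26 + 3
26 = 8×3 + 2
3 = 1×2 + 1
2 = 2×1 + 0
Since gcd(26, 29) = 1, back-substitute to write 1 as a combination:
1 = 3 − 2
1 = −26 + 9·3
1 = 9·29 − 10·26
Thus 26·(-10) ≡ 1 (mod 29); reducing, -10 mod 29 = 19.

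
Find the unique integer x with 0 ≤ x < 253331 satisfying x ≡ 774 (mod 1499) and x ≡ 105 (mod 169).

Write x = 774 + 1499·k. Then 1499·k ≡ 105 − 774 ≡ 7 (mod 169).
Need 1499⁻¹ mod 169. Extended Euclid on (169, 147):
169 = 1·147 + 22
147 = 6·22 + 15
22 = 1·15 + 7
15 = 2·7 + 1
7 = 7·1 + 0
Back-substitute:
1 = 15 − 2·7
1 = −2·22 + 3·15
1 = 3·147 − 20·22
1 = −20·169 + 23·147
1499⁻¹ ≡ 23 (mod 169), so k ≡ 23·7 ≡ 161 (mod 169).
x = 774 + 1499·161 = 242113.

242113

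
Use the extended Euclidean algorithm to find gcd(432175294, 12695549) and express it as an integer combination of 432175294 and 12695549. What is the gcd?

1

Repeated division:
432175294 = 34*12695549 + 526628
12695549 = 24*526628 + 56477
526628 = 9*56477 + 18335
56477 = 3*18335 + 1472
18335 = 12*1472 + 671
1472 = 2*671 + 130
671 = 5*130 + 21
130 = 6*21 + 4
21 = 5*4 + 1
4 = 4*1 + 0
gcd(432175294, 12695549) = 1.
Express as a combination:
1 = 21 − 5·4
1 = −5·130 + 31·21
1 = 31·671 − 160·130
1 = −160·1472 + 351·671
1 = 351·18335 − 4372·1472
1 = −4372·56477 + 13467·18335
1 = 13467·526628 − 125575·56477
1 = −125575·12695549 + 3027267·526628
1 = 3027267·432175294 − 103052653·12695549
So 1 = (3027267)·432175294 + (-103052653)·12695549.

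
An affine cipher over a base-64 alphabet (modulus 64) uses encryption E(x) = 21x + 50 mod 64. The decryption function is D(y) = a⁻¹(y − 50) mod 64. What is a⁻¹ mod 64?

Run Euclid on (64, 21):
64 = 3·21 + 1
21 = 21·1 + 0
Since gcd(21, 64) = 1, back-substitute to write 1 as a combination:
1 = 64 − 3·21
So 21·(-3) ≡ 1 (mod 64), and -3 ≡ 61 (mod 64).

61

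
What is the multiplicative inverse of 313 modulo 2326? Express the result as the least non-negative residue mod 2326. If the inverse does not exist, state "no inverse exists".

gcd(2326, 313) by repeated division:
2326 = 7·313 + 135
313 = 2·135 + 43
135 = 3·43 + 6
43 = 7·6 + 1
6 = 6·1 + 0
gcd = 1, so the inverse exists. Back-substitute:
1 = 43 − 7·6
1 = −7·135 + 22·43
1 = 22·313 − 51·135
1 = −51·2326 + 379·313
So 313·379 ≡ 1 (mod 2326).

379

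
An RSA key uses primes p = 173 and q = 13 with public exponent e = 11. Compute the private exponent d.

563

φ(n) = (p−1)(q−1) = 172·12 = 2064.
Need d with 11·d ≡ 1 (mod 2064). Apply the extended Euclidean algorithm:
2064 = 187*11 + 7
11 = 1*7 + 4
7 = 1*4 + 3
4 = 1*3 + 1
3 = 3*1 + 0
Back-substitute:
1 = 4 − 3
1 = −7 + 2·4
1 = 2·11 − 3·7
1 = −3·2064 + 563·11
So 11·563 ≡ 1 (mod 2064), hence d = 563.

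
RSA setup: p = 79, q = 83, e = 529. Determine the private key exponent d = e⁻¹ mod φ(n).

133

φ(n) = (p−1)(q−1) = 78·82 = 6396.
Need d with 529·d ≡ 1 (mod 6396). Apply the extended Euclidean algorithm:
6396 = 12×529 + 48
529 = 11×48 + 1
48 = 48×1 + 0
Back-substitute:
1 = 529 − 11·48
1 = −11·6396 + 133·529
So 529·133 ≡ 1 (mod 6396), hence d = 133.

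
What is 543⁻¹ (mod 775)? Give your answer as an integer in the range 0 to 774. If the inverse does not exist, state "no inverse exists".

Run Euclid on (775, 543):
775 = 1*543 + 232
543 = 2*232 + 79
232 = 2*79 + 74
79 = 1*74 + 5
74 = 14*5 + 4
5 = 1*4 + 1
4 = 4*1 + 0
Since gcd(543, 775) = 1, back-substitute to write 1 as a combination:
1 = 5 − 4
1 = −74 + 15·5
1 = 15·79 − 16·74
1 = −16·232 + 47·79
1 = 47·543 − 110·232
1 = −110·775 + 157·543
So 543·157 ≡ 1 (mod 775).

157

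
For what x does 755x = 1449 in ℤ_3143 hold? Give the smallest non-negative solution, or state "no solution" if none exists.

First find gcd(755, 3143):
3143 = 4·755 + 123
755 = 6·123 + 17
123 = 7·17 + 4
17 = 4·4 + 1
4 = 4·1 + 0
gcd = 1, so a unique solution mod 3143 exists.
Back-substitute for the Bézout coefficients:
1 = 17 − 4·4
1 = −4·123 + 29·17
1 = 29·755 − 178·123
1 = −178·3143 + 741·755
So 755·(741) ≡ 1 (mod 3143), giving 755⁻¹ ≡ 741.
x ≡ 755⁻¹·1449 ≡ 741·1449 ≡ 1946 (mod 3143).

1946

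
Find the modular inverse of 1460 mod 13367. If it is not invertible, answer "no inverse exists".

gcd(13367, 1460) by repeated division:
13367 = 9×1460 + 227
1460 = 6×227 + 98
227 = 2×98 + 31
98 = 3×31 + 5
31 = 6×5 + 1
5 = 5×1 + 0
gcd = 1, so the inverse exists. Back-substitute:
1 = 31 − 6·5
1 = −6·98 + 19·31
1 = 19·227 − 44·98
1 = −44·1460 + 283·227
1 = 283·13367 − 2591·1460
Thus 1460·(-2591) ≡ 1 (mod 13367); reducing, -2591 mod 13367 = 10776.

10776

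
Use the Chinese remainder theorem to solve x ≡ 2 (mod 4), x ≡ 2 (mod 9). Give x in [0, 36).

Write x = 2 + 4·k. Then 4·k ≡ 2 − 2 ≡ 0 (mod 9).
Need 4⁻¹ mod 9. Extended Euclid on (9, 4):
9 = 2·4 + 1
4 = 4·1 + 0
Back-substitute:
1 = 9 − 2·4
4⁻¹ ≡ 7 (mod 9), so k ≡ 7·0 ≡ 0 (mod 9).
x = 2 + 4·0 = 2.

2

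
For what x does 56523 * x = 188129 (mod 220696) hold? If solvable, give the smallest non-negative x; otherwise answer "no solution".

87379

First find gcd(56523, 220696):
220696 = 3·56523 + 51127
56523 = 1·51127 + 5396
51127 = 9·5396 + 2563
5396 = 2·2563 + 270
2563 = 9·270 + 133
270 = 2·133 + 4
133 = 33·4 + 1
4 = 4·1 + 0
gcd = 1, so a unique solution mod 220696 exists.
Back-substitute for the Bézout coefficients:
1 = 133 − 33·4
1 = −33·270 + 67·133
1 = 67·2563 − 636·270
1 = −636·5396 + 1339·2563
1 = 1339·51127 − 12687·5396
1 = −12687·56523 + 14026·51127
1 = 14026·220696 − 54765·56523
So 56523·(-54765) ≡ 1 (mod 220696), giving 56523⁻¹ ≡ 165931.
x ≡ 56523⁻¹·188129 ≡ 165931·188129 ≡ 87379 (mod 220696).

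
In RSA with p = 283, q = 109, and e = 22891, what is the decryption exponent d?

φ(n) = (p−1)(q−1) = 282·108 = 30456.
Need d with 22891·d ≡ 1 (mod 30456). Apply the extended Euclidean algorithm:
30456 = 1·22891 + 7565
22891 = 3·7565 + 196
7565 = 38·196 + 117
196 = 1·117 + 79
117 = 1·79 + 38
79 = 2·38 + 3
38 = 12·3 + 2
3 = 1·2 + 1
2 = 2·1 + 0
Back-substitute:
1 = 3 − 2
1 = −38 + 13·3
1 = 13·79 − 27·38
1 = −27·117 + 40·79
1 = 40·196 − 67·117
1 = −67·7565 + 2586·196
1 = 2586·22891 − 7825·7565
1 = −7825·30456 + 10411·22891
So 22891·10411 ≡ 1 (mod 30456), hence d = 10411.

10411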